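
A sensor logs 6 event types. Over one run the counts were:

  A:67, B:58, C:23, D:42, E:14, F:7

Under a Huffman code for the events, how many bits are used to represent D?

2

Huffman merges, smallest pair first:
combine F(7), E(14) → 21
combine 21, C(23) → 44
combine D(42), 44 → 86
combine B(58), A(67) → 125
combine 86, 125 → 211
The subtree containing D is merged 2 times, so code length = 2.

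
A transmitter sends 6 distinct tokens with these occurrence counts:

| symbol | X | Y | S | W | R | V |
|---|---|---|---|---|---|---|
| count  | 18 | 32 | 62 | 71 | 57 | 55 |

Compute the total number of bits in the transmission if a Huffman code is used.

745

Merge the two smallest weights repeatedly:
X(18) + Y(32) → 50
50 + V(55) → 105
R(57) + S(62) → 119
W(71) + 105 → 176
119 + 176 → 295
The encoded length is the sum of every internal node's weight: 50 + 105 + 119 + 176 + 295 = 745 bits.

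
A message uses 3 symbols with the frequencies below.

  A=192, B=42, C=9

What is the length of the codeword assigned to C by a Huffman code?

Build the tree from the bottom:
combine C(9), B(42) → 51
combine 51, A(192) → 243
C's leaf is at depth 2, giving a 2-bit codeword.

2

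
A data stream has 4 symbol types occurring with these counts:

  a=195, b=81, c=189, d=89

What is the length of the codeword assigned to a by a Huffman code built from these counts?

1

Repeatedly merge the two smallest:
merge b(81) and d(89): 170
merge 170 and c(189): 359
merge a(195) and 359: 554
a is merged only at the final step, so code length = 1.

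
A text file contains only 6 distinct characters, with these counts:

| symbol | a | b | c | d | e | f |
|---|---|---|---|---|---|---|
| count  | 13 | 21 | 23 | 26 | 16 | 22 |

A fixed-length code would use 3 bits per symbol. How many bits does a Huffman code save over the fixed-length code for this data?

49

Fixed-length: 3 bits × 121 symbols = 363 bits.
Huffman merges:
combine a(13), e(16) → 29
combine b(21), f(22) → 43
combine c(23), d(26) → 49
combine 29, 43 → 72
combine 49, 72 → 121
Huffman total = 29 + 43 + 49 + 72 + 121 = 314 bits.
Saving = 363 − 314 = 49 bits.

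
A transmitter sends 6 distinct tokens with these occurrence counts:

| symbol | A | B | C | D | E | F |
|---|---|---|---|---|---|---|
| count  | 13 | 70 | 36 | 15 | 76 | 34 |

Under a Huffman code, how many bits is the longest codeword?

4

Merge the two lowest-weight nodes at each step:
A(13) + D(15) → 28
28 + F(34) → 62
C(36) + 62 → 98
B(70) + E(76) → 146
98 + 146 → 244
Maximum depth reached is 4.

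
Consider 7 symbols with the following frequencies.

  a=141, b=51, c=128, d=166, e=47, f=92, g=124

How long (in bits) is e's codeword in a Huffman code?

4

Huffman merges, smallest pair first:
merge e(47) and b(51): 98
merge f(92) and 98: 190
merge g(124) and c(128): 252
merge a(141) and d(166): 307
merge 190 and 252: 442
merge 307 and 442: 749
e sits 4 levels below the root, so its codeword is 4 bits.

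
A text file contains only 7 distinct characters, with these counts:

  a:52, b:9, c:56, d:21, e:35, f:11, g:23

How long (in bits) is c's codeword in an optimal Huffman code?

2

Build the tree from the bottom:
b(9) + f(11) → 20
20 + d(21) → 41
g(23) + e(35) → 58
41 + a(52) → 93
c(56) + 58 → 114
93 + 114 → 207
The subtree containing c is merged 2 times, so code length = 2.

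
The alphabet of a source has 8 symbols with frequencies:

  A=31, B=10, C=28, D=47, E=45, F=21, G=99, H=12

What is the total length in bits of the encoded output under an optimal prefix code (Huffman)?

798

Greedily combine the two least-frequent nodes:
combine B(10), H(12) → 22
combine F(21), 22 → 43
combine C(28), A(31) → 59
combine 43, E(45) → 88
combine D(47), 59 → 106
combine 88, G(99) → 187
combine 106, 187 → 293
Each symbol's bit-cost is frequency × depth; summing gives 798 bits (equivalently 22 + 43 + 59 + 88 + 106 + 187 + 293).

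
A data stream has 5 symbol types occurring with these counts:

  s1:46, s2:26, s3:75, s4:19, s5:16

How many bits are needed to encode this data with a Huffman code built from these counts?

Merge the two smallest weights repeatedly:
combine s5(16), s4(19) → 35
combine s2(26), 35 → 61
combine s1(46), 61 → 107
combine s3(75), 107 → 182
The encoded length is the sum of every internal node's weight: 35 + 61 + 107 + 182 = 385 bits.

385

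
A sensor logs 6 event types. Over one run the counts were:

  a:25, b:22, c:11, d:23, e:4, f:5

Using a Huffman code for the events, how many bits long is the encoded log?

209

Merge the two smallest weights repeatedly:
e(4) + f(5) → 9
9 + c(11) → 20
20 + b(22) → 42
d(23) + a(25) → 48
42 + 48 → 90
The encoded length is the sum of every internal node's weight: 9 + 20 + 42 + 48 + 90 = 209 bits.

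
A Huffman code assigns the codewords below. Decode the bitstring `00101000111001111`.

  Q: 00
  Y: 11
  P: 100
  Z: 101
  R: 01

Read left to right; each codeword is recognised as soon as it completes (prefix code):
  00→Q | 101→Z | 00→Q | 01→R | 11→Y | 00→Q | 11→Y | 11→Y
Decoded message: QZQRYQYY

QZQRYQYY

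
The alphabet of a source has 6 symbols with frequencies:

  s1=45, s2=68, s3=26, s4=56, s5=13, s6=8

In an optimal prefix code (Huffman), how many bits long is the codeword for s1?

2

Build the tree from the bottom:
merge s6(8) and s5(13): 21
merge 21 and s3(26): 47
merge s1(45) and 47: 92
merge s4(56) and s2(68): 124
merge 92 and 124: 216
The subtree containing s1 is merged 2 times, so code length = 2.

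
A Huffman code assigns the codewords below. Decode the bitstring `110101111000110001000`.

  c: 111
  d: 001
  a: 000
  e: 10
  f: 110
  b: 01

fecededa

Read left to right; each codeword is recognised as soon as it completes (prefix code):
  110→f | 10→e | 111→c | 10→e | 001→d | 10→e | 001→d | 000→a
Decoded message: fecededa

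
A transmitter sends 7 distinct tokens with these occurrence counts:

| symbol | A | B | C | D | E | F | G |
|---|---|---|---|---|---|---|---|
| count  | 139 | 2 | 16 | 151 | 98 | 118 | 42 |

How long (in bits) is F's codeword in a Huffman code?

2

Huffman merges, smallest pair first:
merge B(2) and C(16): 18
merge 18 and G(42): 60
merge 60 and E(98): 158
merge F(118) and A(139): 257
merge D(151) and 158: 309
merge 257 and 309: 566
F sits 2 levels below the root, so its codeword is 2 bits.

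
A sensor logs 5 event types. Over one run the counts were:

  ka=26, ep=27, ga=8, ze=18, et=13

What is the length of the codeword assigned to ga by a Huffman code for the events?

Huffman merges, smallest pair first:
combine ga(8), et(13) → 21
combine ze(18), 21 → 39
combine ka(26), ep(27) → 53
combine 39, 53 → 92
ga's leaf is at depth 3, giving a 3-bit codeword.

3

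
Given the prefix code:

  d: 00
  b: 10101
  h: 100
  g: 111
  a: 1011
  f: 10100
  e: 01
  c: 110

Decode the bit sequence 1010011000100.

fcdh

Read left to right; each codeword is recognised as soon as it completes (prefix code):
  10100→f | 110→c | 00→d | 100→h
Decoded message: fcdh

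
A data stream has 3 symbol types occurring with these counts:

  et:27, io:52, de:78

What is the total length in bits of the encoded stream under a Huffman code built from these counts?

Build the Huffman tree bottom-up:
merge et(27) and io(52): 79
merge de(78) and 79: 157
Each symbol's bit-cost is frequency × depth; summing gives 236 bits (equivalently 79 + 157).

236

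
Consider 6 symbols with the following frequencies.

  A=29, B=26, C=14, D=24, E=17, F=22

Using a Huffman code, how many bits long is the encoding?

341

Build the Huffman tree bottom-up:
merge C(14) and E(17): 31
merge F(22) and D(24): 46
merge B(26) and A(29): 55
merge 31 and 46: 77
merge 55 and 77: 132
The encoded length is the sum of every internal node's weight: 31 + 46 + 55 + 77 + 132 = 341 bits.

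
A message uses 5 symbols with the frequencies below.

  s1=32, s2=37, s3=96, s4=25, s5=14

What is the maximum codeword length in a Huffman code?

3

Merge the two lowest-weight nodes at each step:
combine s5(14), s4(25) → 39
combine s1(32), s2(37) → 69
combine 39, 69 → 108
combine s3(96), 108 → 204
Maximum depth reached is 3.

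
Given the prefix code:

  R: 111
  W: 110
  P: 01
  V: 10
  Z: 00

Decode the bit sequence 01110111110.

Read left to right; each codeword is recognised as soon as it completes (prefix code):
  01→P | 110→W | 111→R | 110→W
Decoded message: PWRW

PWRW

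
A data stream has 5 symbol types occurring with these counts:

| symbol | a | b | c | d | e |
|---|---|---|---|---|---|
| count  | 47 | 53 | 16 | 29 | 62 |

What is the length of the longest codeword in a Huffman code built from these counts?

Merge the two lowest-weight nodes at each step:
merge c(16) and d(29): 45
merge 45 and a(47): 92
merge b(53) and e(62): 115
merge 92 and 115: 207
The rarest symbols sit at the bottom; the longest codeword is 3 bits.

3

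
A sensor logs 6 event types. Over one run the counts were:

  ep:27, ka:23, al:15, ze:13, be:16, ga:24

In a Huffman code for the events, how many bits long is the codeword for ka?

Build the tree from the bottom:
combine ze(13), al(15) → 28
combine be(16), ka(23) → 39
combine ga(24), ep(27) → 51
combine 28, 39 → 67
combine 51, 67 → 118
The subtree containing ka is merged 3 times, so code length = 3.

3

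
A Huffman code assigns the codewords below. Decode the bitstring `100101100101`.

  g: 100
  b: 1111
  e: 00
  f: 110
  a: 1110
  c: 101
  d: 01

Read left to right; each codeword is recognised as soon as it completes (prefix code):
  100→g | 101→c | 100→g | 101→c
Decoded message: gcgc

gcgc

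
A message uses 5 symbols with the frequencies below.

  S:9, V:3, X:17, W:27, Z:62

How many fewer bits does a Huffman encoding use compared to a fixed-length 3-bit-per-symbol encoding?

139

Fixed-length: 3 bits × 118 symbols = 354 bits.
Huffman merges:
merge V(3) and S(9): 12
merge 12 and X(17): 29
merge W(27) and 29: 56
merge 56 and Z(62): 118
Huffman total = 12 + 29 + 56 + 118 = 215 bits.
Saving = 354 − 215 = 139 bits.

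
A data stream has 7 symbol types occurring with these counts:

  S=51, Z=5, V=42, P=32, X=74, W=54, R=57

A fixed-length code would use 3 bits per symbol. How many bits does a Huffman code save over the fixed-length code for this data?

Fixed-length: 3 bits × 315 symbols = 945 bits.
Huffman merges:
combine Z(5), P(32) → 37
combine 37, V(42) → 79
combine S(51), W(54) → 105
combine R(57), X(74) → 131
combine 79, 105 → 184
combine 131, 184 → 315
Huffman total = 37 + 79 + 105 + 131 + 184 + 315 = 851 bits.
Saving = 945 − 851 = 94 bits.

94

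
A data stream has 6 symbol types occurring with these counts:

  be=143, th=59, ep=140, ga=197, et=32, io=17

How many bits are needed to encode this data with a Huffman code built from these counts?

1333

Merge the two smallest weights repeatedly:
io(17) + et(32) → 49
49 + th(59) → 108
108 + ep(140) → 248
be(143) + ga(197) → 340
248 + 340 → 588
Total encoded bits = sum of merged weights = 49 + 108 + 248 + 340 + 588 = 1333.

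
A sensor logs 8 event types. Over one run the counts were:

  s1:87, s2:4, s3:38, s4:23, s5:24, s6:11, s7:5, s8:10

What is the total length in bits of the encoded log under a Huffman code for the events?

Greedily combine the two least-frequent nodes:
combine s2(4), s7(5) → 9
combine 9, s8(10) → 19
combine s6(11), 19 → 30
combine s4(23), s5(24) → 47
combine 30, s3(38) → 68
combine 47, 68 → 115
combine s1(87), 115 → 202
Each symbol's bit-cost is frequency × depth; summing gives 490 bits (equivalently 9 + 19 + 30 + 47 + 68 + 115 + 202).

490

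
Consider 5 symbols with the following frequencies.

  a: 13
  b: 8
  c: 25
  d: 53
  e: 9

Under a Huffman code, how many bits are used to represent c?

2

Build the tree from the bottom:
b(8) + e(9) → 17
a(13) + 17 → 30
c(25) + 30 → 55
d(53) + 55 → 108
c sits 2 levels below the root, so its codeword is 2 bits.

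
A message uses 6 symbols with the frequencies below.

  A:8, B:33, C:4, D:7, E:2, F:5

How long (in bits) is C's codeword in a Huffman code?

Build the tree from the bottom:
merge E(2) and C(4): 6
merge F(5) and 6: 11
merge D(7) and A(8): 15
merge 11 and 15: 26
merge 26 and B(33): 59
C sits 4 levels below the root, so its codeword is 4 bits.

4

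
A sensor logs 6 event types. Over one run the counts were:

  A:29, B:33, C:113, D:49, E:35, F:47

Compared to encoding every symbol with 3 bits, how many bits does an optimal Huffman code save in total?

164

Fixed-length: 3 bits × 306 symbols = 918 bits.
Huffman merges:
merge A(29) and B(33): 62
merge E(35) and F(47): 82
merge D(49) and 62: 111
merge 82 and 111: 193
merge C(113) and 193: 306
Huffman total = 62 + 82 + 111 + 193 + 306 = 754 bits.
Saving = 918 − 754 = 164 bits.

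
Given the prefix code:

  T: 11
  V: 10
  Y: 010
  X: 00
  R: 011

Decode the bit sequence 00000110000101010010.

XXRXXVVVY

Read left to right; each codeword is recognised as soon as it completes (prefix code):
  00→X | 00→X | 011→R | 00→X | 00→X | 10→V | 10→V | 10→V | 010→Y
Decoded message: XXRXXVVVY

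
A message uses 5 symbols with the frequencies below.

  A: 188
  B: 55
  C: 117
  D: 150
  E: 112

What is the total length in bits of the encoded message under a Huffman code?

1411

Merge the two smallest weights repeatedly:
merge B(55) and E(112): 167
merge C(117) and D(150): 267
merge 167 and A(188): 355
merge 267 and 355: 622
Total encoded bits = sum of merged weights = 167 + 267 + 355 + 622 = 1411.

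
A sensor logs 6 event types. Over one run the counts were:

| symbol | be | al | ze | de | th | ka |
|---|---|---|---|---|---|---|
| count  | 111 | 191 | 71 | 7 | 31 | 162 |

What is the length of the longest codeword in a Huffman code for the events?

Merge the two lowest-weight nodes at each step:
de(7) + th(31) → 38
38 + ze(71) → 109
109 + be(111) → 220
ka(162) + al(191) → 353
220 + 353 → 573
The rarest symbols sit at the bottom; the longest codeword is 4 bits.

4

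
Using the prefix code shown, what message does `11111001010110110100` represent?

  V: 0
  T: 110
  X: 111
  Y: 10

Read left to right; each codeword is recognised as soon as it completes (prefix code):
  111→X | 110→T | 0→V | 10→Y | 10→Y | 110→T | 110→T | 10→Y | 0→V
Decoded message: XTVYYTTYV

XTVYYTTYV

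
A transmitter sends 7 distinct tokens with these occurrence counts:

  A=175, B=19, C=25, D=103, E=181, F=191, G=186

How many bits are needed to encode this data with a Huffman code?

2273

Build the Huffman tree bottom-up:
B(19) + C(25) → 44
44 + D(103) → 147
147 + A(175) → 322
E(181) + G(186) → 367
F(191) + 322 → 513
367 + 513 → 880
Each symbol's bit-cost is frequency × depth; summing gives 2273 bits (equivalently 44 + 147 + 322 + 367 + 513 + 880).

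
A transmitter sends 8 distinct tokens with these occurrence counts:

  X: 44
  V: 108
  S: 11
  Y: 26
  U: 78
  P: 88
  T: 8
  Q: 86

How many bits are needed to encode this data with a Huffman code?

Greedily combine the two least-frequent nodes:
combine T(8), S(11) → 19
combine 19, Y(26) → 45
combine X(44), 45 → 89
combine U(78), Q(86) → 164
combine P(88), 89 → 177
combine V(108), 164 → 272
combine 177, 272 → 449
Total encoded bits = sum of merged weights = 19 + 45 + 89 + 164 + 177 + 272 + 449 = 1215.

1215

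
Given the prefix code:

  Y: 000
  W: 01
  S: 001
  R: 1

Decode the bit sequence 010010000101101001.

WSYWWRWS

Read left to right; each codeword is recognised as soon as it completes (prefix code):
  01→W | 001→S | 000→Y | 01→W | 01→W | 1→R | 01→W | 001→S
Decoded message: WSYWWRWS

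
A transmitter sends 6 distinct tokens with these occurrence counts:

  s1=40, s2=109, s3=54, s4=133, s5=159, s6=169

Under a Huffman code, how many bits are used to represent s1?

Repeatedly merge the two smallest:
combine s1(40), s3(54) → 94
combine 94, s2(109) → 203
combine s4(133), s5(159) → 292
combine s6(169), 203 → 372
combine 292, 372 → 664
s1 sits 4 levels below the root, so its codeword is 4 bits.

4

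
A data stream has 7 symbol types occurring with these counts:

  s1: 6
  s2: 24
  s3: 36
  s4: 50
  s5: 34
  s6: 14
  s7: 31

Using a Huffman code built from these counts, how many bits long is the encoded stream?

519

Merge the two smallest weights repeatedly:
s1(6) + s6(14) → 20
20 + s2(24) → 44
s7(31) + s5(34) → 65
s3(36) + 44 → 80
s4(50) + 65 → 115
80 + 115 → 195
Each symbol's bit-cost is frequency × depth; summing gives 519 bits (equivalently 20 + 44 + 65 + 80 + 115 + 195).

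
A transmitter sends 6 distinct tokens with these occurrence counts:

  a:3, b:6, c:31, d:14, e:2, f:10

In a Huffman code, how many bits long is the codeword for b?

4

Huffman merges, smallest pair first:
merge e(2) and a(3): 5
merge 5 and b(6): 11
merge f(10) and 11: 21
merge d(14) and 21: 35
merge c(31) and 35: 66
b sits 4 levels below the root, so its codeword is 4 bits.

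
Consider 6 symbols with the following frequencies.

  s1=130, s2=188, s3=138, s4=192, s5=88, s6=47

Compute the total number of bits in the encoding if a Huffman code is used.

Build the Huffman tree bottom-up:
combine s6(47), s5(88) → 135
combine s1(130), 135 → 265
combine s3(138), s2(188) → 326
combine s4(192), 265 → 457
combine 326, 457 → 783
Total encoded bits = sum of merged weights = 135 + 265 + 326 + 457 + 783 = 1966.

1966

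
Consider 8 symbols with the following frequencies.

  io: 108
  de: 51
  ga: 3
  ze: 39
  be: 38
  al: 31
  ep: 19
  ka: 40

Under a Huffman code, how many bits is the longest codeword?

4

Merge the two lowest-weight nodes at each step:
combine ga(3), ep(19) → 22
combine 22, al(31) → 53
combine be(38), ze(39) → 77
combine ka(40), de(51) → 91
combine 53, 77 → 130
combine 91, io(108) → 199
combine 130, 199 → 329
The first pair merged (ga, ep) ends up deepest, at depth 4.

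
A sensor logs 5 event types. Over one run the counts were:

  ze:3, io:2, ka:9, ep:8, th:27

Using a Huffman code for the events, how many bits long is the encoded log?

89

Greedily combine the two least-frequent nodes:
merge io(2) and ze(3): 5
merge 5 and ep(8): 13
merge ka(9) and 13: 22
merge 22 and th(27): 49
Each symbol's bit-cost is frequency × depth; summing gives 89 bits (equivalently 5 + 13 + 22 + 49).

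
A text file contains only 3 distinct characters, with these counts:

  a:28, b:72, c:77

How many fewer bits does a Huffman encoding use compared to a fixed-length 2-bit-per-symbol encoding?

Fixed-length: 2 bits × 177 symbols = 354 bits.
Huffman merges:
merge a(28) and b(72): 100
merge c(77) and 100: 177
Huffman total = 100 + 177 = 277 bits.
Saving = 354 − 277 = 77 bits.

77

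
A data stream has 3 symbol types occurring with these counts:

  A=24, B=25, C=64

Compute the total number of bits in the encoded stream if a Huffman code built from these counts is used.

Merge the two smallest weights repeatedly:
merge A(24) and B(25): 49
merge 49 and C(64): 113
Total encoded bits = sum of merged weights = 49 + 113 = 162.

162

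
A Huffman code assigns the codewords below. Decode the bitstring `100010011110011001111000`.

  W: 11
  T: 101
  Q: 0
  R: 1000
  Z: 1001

RZWZZWR

Read left to right; each codeword is recognised as soon as it completes (prefix code):
  1000→R | 1001→Z | 11→W | 1001→Z | 1001→Z | 11→W | 1000→R
Decoded message: RZWZZWR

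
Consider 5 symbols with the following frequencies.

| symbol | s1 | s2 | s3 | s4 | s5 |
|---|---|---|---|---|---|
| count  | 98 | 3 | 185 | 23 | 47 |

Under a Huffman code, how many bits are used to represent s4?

4

Repeatedly merge the two smallest:
merge s2(3) and s4(23): 26
merge 26 and s5(47): 73
merge 73 and s1(98): 171
merge 171 and s3(185): 356
s4 sits 4 levels below the root, so its codeword is 4 bits.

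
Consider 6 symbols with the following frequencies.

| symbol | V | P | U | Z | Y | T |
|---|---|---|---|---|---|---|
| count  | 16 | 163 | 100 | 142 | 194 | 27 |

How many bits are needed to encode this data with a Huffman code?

Merge the two smallest weights repeatedly:
merge V(16) and T(27): 43
merge 43 and U(100): 143
merge Z(142) and 143: 285
merge P(163) and Y(194): 357
merge 285 and 357: 642
Total encoded bits = sum of merged weights = 43 + 143 + 285 + 357 + 642 = 1470.

1470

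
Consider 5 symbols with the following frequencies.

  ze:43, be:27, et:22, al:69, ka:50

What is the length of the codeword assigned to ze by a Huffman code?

Huffman merges, smallest pair first:
merge et(22) and be(27): 49
merge ze(43) and 49: 92
merge ka(50) and al(69): 119
merge 92 and 119: 211
The subtree containing ze is merged 2 times, so code length = 2.

2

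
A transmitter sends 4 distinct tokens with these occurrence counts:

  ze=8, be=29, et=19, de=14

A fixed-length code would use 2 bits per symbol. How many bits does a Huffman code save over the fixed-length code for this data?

7

Fixed-length: 2 bits × 70 symbols = 140 bits.
Huffman merges:
ze(8) + de(14) → 22
et(19) + 22 → 41
be(29) + 41 → 70
Huffman total = 22 + 41 + 70 = 133 bits.
Saving = 140 − 133 = 7 bits.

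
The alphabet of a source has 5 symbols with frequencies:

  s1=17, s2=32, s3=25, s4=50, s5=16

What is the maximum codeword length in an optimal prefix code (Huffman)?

3

Merge the two lowest-weight nodes at each step:
s5(16) + s1(17) → 33
s3(25) + s2(32) → 57
33 + s4(50) → 83
57 + 83 → 140
The rarest symbols sit at the bottom; the longest codeword is 3 bits.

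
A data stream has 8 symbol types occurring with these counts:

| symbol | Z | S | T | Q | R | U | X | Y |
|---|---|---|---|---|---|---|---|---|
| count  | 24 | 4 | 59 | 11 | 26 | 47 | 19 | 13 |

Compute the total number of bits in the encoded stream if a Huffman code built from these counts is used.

Build the Huffman tree bottom-up:
S(4) + Q(11) → 15
Y(13) + 15 → 28
X(19) + Z(24) → 43
R(26) + 28 → 54
43 + U(47) → 90
54 + T(59) → 113
90 + 113 → 203
Total encoded bits = sum of merged weights = 15 + 28 + 43 + 54 + 90 + 113 + 203 = 546.

546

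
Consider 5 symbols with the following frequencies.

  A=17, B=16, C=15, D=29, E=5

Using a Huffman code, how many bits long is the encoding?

Build the Huffman tree bottom-up:
combine E(5), C(15) → 20
combine B(16), A(17) → 33
combine 20, D(29) → 49
combine 33, 49 → 82
The encoded length is the sum of every internal node's weight: 20 + 33 + 49 + 82 = 184 bits.

184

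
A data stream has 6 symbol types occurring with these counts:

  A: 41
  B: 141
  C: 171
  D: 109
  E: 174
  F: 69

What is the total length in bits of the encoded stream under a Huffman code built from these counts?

Greedily combine the two least-frequent nodes:
combine A(41), F(69) → 110
combine D(109), 110 → 219
combine B(141), C(171) → 312
combine E(174), 219 → 393
combine 312, 393 → 705
Each symbol's bit-cost is frequency × depth; summing gives 1739 bits (equivalently 110 + 219 + 312 + 393 + 705).

1739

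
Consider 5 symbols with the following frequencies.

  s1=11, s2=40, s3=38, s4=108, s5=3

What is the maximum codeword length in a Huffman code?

Merge the two lowest-weight nodes at each step:
combine s5(3), s1(11) → 14
combine 14, s3(38) → 52
combine s2(40), 52 → 92
combine 92, s4(108) → 200
The first pair merged (s5, s1) ends up deepest, at depth 4.

4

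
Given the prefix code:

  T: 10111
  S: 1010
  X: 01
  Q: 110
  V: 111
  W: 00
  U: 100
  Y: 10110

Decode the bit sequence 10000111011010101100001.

Read left to right; each codeword is recognised as soon as it completes (prefix code):
  100→U | 00→W | 111→V | 01→X | 1010→S | 10110→Y | 00→W | 01→X
Decoded message: UWVXSYWX

UWVXSYWX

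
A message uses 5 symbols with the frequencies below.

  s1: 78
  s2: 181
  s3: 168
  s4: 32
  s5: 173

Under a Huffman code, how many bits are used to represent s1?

3

Build the tree from the bottom:
s4(32) + s1(78) → 110
110 + s3(168) → 278
s5(173) + s2(181) → 354
278 + 354 → 632
The subtree containing s1 is merged 3 times, so code length = 3.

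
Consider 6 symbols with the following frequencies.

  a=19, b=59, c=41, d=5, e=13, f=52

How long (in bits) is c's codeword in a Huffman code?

2

Repeatedly merge the two smallest:
merge d(5) and e(13): 18
merge 18 and a(19): 37
merge 37 and c(41): 78
merge f(52) and b(59): 111
merge 78 and 111: 189
The subtree containing c is merged 2 times, so code length = 2.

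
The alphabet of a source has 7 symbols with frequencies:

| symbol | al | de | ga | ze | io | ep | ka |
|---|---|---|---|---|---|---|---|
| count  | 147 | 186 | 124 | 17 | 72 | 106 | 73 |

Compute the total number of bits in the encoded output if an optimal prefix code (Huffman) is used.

Greedily combine the two least-frequent nodes:
merge ze(17) and io(72): 89
merge ka(73) and 89: 162
merge ep(106) and ga(124): 230
merge al(147) and 162: 309
merge de(186) and 230: 416
merge 309 and 416: 725
The encoded length is the sum of every internal node's weight: 89 + 162 + 230 + 309 + 416 + 725 = 1931 bits.

1931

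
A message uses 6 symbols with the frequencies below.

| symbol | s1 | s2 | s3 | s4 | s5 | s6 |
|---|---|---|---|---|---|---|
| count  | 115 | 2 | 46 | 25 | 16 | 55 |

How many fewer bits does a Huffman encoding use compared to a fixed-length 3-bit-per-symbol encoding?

224

Fixed-length: 3 bits × 259 symbols = 777 bits.
Huffman merges:
merge s2(2) and s5(16): 18
merge 18 and s4(25): 43
merge 43 and s3(46): 89
merge s6(55) and 89: 144
merge s1(115) and 144: 259
Huffman total = 18 + 43 + 89 + 144 + 259 = 553 bits.
Saving = 777 − 553 = 224 bits.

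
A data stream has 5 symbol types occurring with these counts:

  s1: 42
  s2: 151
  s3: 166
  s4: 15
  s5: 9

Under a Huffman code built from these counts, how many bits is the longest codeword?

4

Merge the two lowest-weight nodes at each step:
s5(9) + s4(15) → 24
24 + s1(42) → 66
66 + s2(151) → 217
s3(166) + 217 → 383
The first pair merged (s5, s4) ends up deepest, at depth 4.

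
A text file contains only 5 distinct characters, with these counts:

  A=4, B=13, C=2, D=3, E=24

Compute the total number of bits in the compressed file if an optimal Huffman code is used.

Merge the two smallest weights repeatedly:
C(2) + D(3) → 5
A(4) + 5 → 9
9 + B(13) → 22
22 + E(24) → 46
Total encoded bits = sum of merged weights = 5 + 9 + 22 + 46 = 82.

82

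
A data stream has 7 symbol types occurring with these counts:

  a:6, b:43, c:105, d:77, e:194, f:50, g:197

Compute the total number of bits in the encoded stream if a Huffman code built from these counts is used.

1668

Build the Huffman tree bottom-up:
combine a(6), b(43) → 49
combine 49, f(50) → 99
combine d(77), 99 → 176
combine c(105), 176 → 281
combine e(194), g(197) → 391
combine 281, 391 → 672
Total encoded bits = sum of merged weights = 49 + 99 + 176 + 281 + 391 + 672 = 1668.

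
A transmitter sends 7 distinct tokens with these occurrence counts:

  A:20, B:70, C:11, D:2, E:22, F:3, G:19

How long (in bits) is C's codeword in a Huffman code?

Build the tree from the bottom:
combine D(2), F(3) → 5
combine 5, C(11) → 16
combine 16, G(19) → 35
combine A(20), E(22) → 42
combine 35, 42 → 77
combine B(70), 77 → 147
The subtree containing C is merged 4 times, so code length = 4.

4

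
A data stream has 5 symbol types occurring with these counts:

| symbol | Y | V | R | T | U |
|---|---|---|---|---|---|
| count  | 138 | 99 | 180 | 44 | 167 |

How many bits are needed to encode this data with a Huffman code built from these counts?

Merge the two smallest weights repeatedly:
T(44) + V(99) → 143
Y(138) + 143 → 281
U(167) + R(180) → 347
281 + 347 → 628
The encoded length is the sum of every internal node's weight: 143 + 281 + 347 + 628 = 1399 bits.

1399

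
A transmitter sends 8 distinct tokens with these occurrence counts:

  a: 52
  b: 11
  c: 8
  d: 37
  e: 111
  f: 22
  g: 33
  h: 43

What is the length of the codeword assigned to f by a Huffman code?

4

Huffman merges, smallest pair first:
combine c(8), b(11) → 19
combine 19, f(22) → 41
combine g(33), d(37) → 70
combine 41, h(43) → 84
combine a(52), 70 → 122
combine 84, e(111) → 195
combine 122, 195 → 317
The subtree containing f is merged 4 times, so code length = 4.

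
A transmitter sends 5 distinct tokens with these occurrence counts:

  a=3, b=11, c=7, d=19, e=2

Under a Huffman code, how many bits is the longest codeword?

4

Merge the two lowest-weight nodes at each step:
e(2) + a(3) → 5
5 + c(7) → 12
b(11) + 12 → 23
d(19) + 23 → 42
The rarest symbols sit at the bottom; the longest codeword is 4 bits.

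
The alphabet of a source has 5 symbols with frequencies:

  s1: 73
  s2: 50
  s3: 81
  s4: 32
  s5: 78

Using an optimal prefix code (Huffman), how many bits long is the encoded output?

Merge the two smallest weights repeatedly:
merge s4(32) and s2(50): 82
merge s1(73) and s5(78): 151
merge s3(81) and 82: 163
merge 151 and 163: 314
Each symbol's bit-cost is frequency × depth; summing gives 710 bits (equivalently 82 + 151 + 163 + 314).

710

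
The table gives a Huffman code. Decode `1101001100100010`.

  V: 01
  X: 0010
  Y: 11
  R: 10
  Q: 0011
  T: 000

Read left to right; each codeword is recognised as soon as it completes (prefix code):
  11→Y | 01→V | 0011→Q | 0010→X | 0010→X
Decoded message: YVQXX

YVQXX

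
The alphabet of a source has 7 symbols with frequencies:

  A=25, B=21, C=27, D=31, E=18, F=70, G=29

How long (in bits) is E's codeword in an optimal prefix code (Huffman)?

3

Repeatedly merge the two smallest:
E(18) + B(21) → 39
A(25) + C(27) → 52
G(29) + D(31) → 60
39 + 52 → 91
60 + F(70) → 130
91 + 130 → 221
E's leaf is at depth 3, giving a 3-bit codeword.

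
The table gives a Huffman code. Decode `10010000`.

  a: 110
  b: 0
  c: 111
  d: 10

Read left to right; each codeword is recognised as soon as it completes (prefix code):
  10→d | 0→b | 10→d | 0→b | 0→b | 0→b
Decoded message: dbdbbb

dbdbbb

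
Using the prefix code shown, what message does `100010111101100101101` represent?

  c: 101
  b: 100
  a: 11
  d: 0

bdcacbcc

Read left to right; each codeword is recognised as soon as it completes (prefix code):
  100→b | 0→d | 101→c | 11→a | 101→c | 100→b | 101→c | 101→c
Decoded message: bdcacbcc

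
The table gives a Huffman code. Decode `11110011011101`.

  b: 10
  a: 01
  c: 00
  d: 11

Read left to right; each codeword is recognised as soon as it completes (prefix code):
  11→d | 11→d | 00→c | 11→d | 01→a | 11→d | 01→a
Decoded message: ddcdada

ddcdada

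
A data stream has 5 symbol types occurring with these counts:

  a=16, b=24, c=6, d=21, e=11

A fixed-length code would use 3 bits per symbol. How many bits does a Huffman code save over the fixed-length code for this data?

61

Fixed-length: 3 bits × 78 symbols = 234 bits.
Huffman merges:
c(6) + e(11) → 17
a(16) + 17 → 33
d(21) + b(24) → 45
33 + 45 → 78
Huffman total = 17 + 33 + 45 + 78 = 173 bits.
Saving = 234 − 173 = 61 bits.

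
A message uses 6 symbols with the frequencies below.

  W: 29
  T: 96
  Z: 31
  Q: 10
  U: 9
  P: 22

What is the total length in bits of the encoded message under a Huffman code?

Greedily combine the two least-frequent nodes:
U(9) + Q(10) → 19
19 + P(22) → 41
W(29) + Z(31) → 60
41 + 60 → 101
T(96) + 101 → 197
Each symbol's bit-cost is frequency × depth; summing gives 418 bits (equivalently 19 + 41 + 60 + 101 + 197).

418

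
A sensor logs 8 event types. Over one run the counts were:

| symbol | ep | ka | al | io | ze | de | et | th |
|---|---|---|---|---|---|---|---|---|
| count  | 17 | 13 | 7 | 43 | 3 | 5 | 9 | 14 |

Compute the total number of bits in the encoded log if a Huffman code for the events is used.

292

Greedily combine the two least-frequent nodes:
combine ze(3), de(5) → 8
combine al(7), 8 → 15
combine et(9), ka(13) → 22
combine th(14), 15 → 29
combine ep(17), 22 → 39
combine 29, 39 → 68
combine io(43), 68 → 111
Each symbol's bit-cost is frequency × depth; summing gives 292 bits (equivalently 8 + 15 + 22 + 29 + 39 + 68 + 111).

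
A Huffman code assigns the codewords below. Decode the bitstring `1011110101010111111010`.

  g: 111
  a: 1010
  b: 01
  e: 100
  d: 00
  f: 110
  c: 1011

Read left to right; each codeword is recognised as soon as it completes (prefix code):
  1011→c | 110→f | 1010→a | 1011→c | 111→g | 1010→a
Decoded message: cfacga

cfacga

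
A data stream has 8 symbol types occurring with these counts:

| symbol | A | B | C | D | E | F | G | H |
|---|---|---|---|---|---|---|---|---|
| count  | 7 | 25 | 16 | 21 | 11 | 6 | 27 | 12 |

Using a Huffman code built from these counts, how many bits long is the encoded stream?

359

Greedily combine the two least-frequent nodes:
F(6) + A(7) → 13
E(11) + H(12) → 23
13 + C(16) → 29
D(21) + 23 → 44
B(25) + G(27) → 52
29 + 44 → 73
52 + 73 → 125
The encoded length is the sum of every internal node's weight: 13 + 23 + 29 + 44 + 52 + 73 + 125 = 359 bits.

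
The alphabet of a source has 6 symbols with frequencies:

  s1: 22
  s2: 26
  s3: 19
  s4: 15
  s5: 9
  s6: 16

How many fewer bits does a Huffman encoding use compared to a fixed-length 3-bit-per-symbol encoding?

Fixed-length: 3 bits × 107 symbols = 321 bits.
Huffman merges:
combine s5(9), s4(15) → 24
combine s6(16), s3(19) → 35
combine s1(22), 24 → 46
combine s2(26), 35 → 61
combine 46, 61 → 107
Huffman total = 24 + 35 + 46 + 61 + 107 = 273 bits.
Saving = 321 − 273 = 48 bits.

48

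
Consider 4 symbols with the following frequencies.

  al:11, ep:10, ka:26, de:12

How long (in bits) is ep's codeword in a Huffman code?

3

Huffman merges, smallest pair first:
combine ep(10), al(11) → 21
combine de(12), 21 → 33
combine ka(26), 33 → 59
The subtree containing ep is merged 3 times, so code length = 3.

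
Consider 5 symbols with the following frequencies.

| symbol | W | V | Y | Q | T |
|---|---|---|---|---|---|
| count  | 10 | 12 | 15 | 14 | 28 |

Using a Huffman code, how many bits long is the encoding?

Greedily combine the two least-frequent nodes:
combine W(10), V(12) → 22
combine Q(14), Y(15) → 29
combine 22, T(28) → 50
combine 29, 50 → 79
Total encoded bits = sum of merged weights = 22 + 29 + 50 + 79 = 180.

180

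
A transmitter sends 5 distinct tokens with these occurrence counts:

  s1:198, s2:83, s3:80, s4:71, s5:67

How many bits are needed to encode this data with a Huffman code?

Merge the two smallest weights repeatedly:
merge s5(67) and s4(71): 138
merge s3(80) and s2(83): 163
merge 138 and 163: 301
merge s1(198) and 301: 499
The encoded length is the sum of every internal node's weight: 138 + 163 + 301 + 499 = 1101 bits.

1101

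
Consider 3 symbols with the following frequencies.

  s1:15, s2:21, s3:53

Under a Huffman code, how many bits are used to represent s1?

Repeatedly merge the two smallest:
combine s1(15), s2(21) → 36
combine 36, s3(53) → 89
s1 sits 2 levels below the root, so its codeword is 2 bits.

2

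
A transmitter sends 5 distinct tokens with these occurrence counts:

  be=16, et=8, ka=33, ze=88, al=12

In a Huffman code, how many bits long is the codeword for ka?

Build the tree from the bottom:
combine et(8), al(12) → 20
combine be(16), 20 → 36
combine ka(33), 36 → 69
combine 69, ze(88) → 157
ka sits 2 levels below the root, so its codeword is 2 bits.

2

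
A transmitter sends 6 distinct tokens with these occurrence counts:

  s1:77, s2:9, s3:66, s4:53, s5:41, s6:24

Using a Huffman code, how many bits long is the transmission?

647

Merge the two smallest weights repeatedly:
s2(9) + s6(24) → 33
33 + s5(41) → 74
s4(53) + s3(66) → 119
74 + s1(77) → 151
119 + 151 → 270
Total encoded bits = sum of merged weights = 33 + 74 + 119 + 151 + 270 = 647.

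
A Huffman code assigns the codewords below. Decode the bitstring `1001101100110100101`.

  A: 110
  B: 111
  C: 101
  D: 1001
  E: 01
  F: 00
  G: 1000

Read left to right; each codeword is recognised as soon as it completes (prefix code):
  1001→D | 101→C | 1001→D | 101→C | 00→F | 101→C
Decoded message: DCDCFC

DCDCFC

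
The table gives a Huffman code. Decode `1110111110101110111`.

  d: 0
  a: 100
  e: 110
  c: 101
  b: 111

Read left to right; each codeword is recognised as soon as it completes (prefix code):
  111→b | 0→d | 111→b | 110→e | 101→c | 110→e | 111→b
Decoded message: bdbeceb

bdbeceb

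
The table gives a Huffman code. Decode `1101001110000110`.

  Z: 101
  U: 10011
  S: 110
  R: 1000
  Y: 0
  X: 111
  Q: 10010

SURYS

Read left to right; each codeword is recognised as soon as it completes (prefix code):
  110→S | 10011→U | 1000→R | 0→Y | 110→S
Decoded message: SURYS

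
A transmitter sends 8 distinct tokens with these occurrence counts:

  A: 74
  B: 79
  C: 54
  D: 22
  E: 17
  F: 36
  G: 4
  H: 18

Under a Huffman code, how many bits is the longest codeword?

Merge the two lowest-weight nodes at each step:
merge G(4) and E(17): 21
merge H(18) and 21: 39
merge D(22) and F(36): 58
merge 39 and C(54): 93
merge 58 and A(74): 132
merge B(79) and 93: 172
merge 132 and 172: 304
The rarest symbols sit at the bottom; the longest codeword is 5 bits.

5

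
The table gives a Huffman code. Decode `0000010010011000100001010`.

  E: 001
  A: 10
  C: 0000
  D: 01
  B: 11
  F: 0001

CDEEAECAA

Read left to right; each codeword is recognised as soon as it completes (prefix code):
  0000→C | 01→D | 001→E | 001→E | 10→A | 001→E | 0000→C | 10→A | 10→A
Decoded message: CDEEAECAA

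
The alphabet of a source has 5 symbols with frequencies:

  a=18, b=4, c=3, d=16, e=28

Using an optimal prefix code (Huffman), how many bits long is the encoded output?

140

Merge the two smallest weights repeatedly:
c(3) + b(4) → 7
7 + d(16) → 23
a(18) + 23 → 41
e(28) + 41 → 69
The encoded length is the sum of every internal node's weight: 7 + 23 + 41 + 69 = 140 bits.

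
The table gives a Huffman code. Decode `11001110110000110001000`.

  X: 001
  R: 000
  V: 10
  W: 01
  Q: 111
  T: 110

TWTTRTXR

Read left to right; each codeword is recognised as soon as it completes (prefix code):
  110→T | 01→W | 110→T | 110→T | 000→R | 110→T | 001→X | 000→R
Decoded message: TWTTRTXR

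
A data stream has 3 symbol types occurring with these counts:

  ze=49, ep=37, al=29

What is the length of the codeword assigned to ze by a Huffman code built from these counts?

1

Repeatedly merge the two smallest:
merge al(29) and ep(37): 66
merge ze(49) and 66: 115
ze is merged only at the final step, so code length = 1.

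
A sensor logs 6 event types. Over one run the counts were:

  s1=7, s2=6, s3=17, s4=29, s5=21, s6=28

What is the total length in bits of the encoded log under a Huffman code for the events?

Merge the two smallest weights repeatedly:
combine s2(6), s1(7) → 13
combine 13, s3(17) → 30
combine s5(21), s6(28) → 49
combine s4(29), 30 → 59
combine 49, 59 → 108
Each symbol's bit-cost is frequency × depth; summing gives 259 bits (equivalently 13 + 30 + 49 + 59 + 108).

259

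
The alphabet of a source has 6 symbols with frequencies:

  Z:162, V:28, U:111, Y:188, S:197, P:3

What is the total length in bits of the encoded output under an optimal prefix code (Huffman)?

Greedily combine the two least-frequent nodes:
combine P(3), V(28) → 31
combine 31, U(111) → 142
combine 142, Z(162) → 304
combine Y(188), S(197) → 385
combine 304, 385 → 689
The encoded length is the sum of every internal node's weight: 31 + 142 + 304 + 385 + 689 = 1551 bits.

1551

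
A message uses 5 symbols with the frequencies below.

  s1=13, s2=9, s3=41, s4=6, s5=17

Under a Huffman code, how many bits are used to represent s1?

Huffman merges, smallest pair first:
combine s4(6), s2(9) → 15
combine s1(13), 15 → 28
combine s5(17), 28 → 45
combine s3(41), 45 → 86
s1's leaf is at depth 3, giving a 3-bit codeword.

3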